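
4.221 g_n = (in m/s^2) 41.39. Check: 1 g_n = 9.80665 m/s^2, so 4.221 g_n = 4.221 * 9.80665 = 41.39387 m/s^2. Result: 41.39387 m/s^2 ≈ 41.39 m/s^2 (4 s.f.).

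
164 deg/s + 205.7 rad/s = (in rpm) 1992. Check: 1 deg/s = 0.017453293 rad/s, so 164 deg/s = 164 * 0.017453293 = 2.86234 rad/s. 205.7 rad/s is already in rad/s. Sum: 2.86234 + 205.7 = 208.56234 rad/s. 1 rpm = 0.10471976 rad/s, so 208.56234 rad/s = 208.56234 / 0.10471976 = 1991.6236 rpm ≈ 1992 rpm (4 s.f.).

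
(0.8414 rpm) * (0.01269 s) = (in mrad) 1 rpm = 0.10471976 rad/s, so 0.8414 rpm = 0.8414 * 0.10471976 = 0.088111202 rad/s. 0.01269 s is already in s. Combine: 0.088111202 rad/s * 0.01269 s = 0.0011181312 rad. 1 mrad = 0.001 rad, so 0.0011181312 rad = 0.0011181312 / 0.001 = 1.1181312 mrad ≈ 1.118 mrad (4 s.f.). Final answer: 1.118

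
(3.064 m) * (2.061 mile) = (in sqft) 1.094e+05. Check: 3.064 m is already in m. 1 mile = 1609.344 m, so 2.061 mile = 2.061 * 1609.344 = 3316.858 m. Combine: 3.064 m * 3316.858 m = 10162.853 m^2. 1 sqft = 0.09290304 m^2, so 10162.853 m^2 = 10162.853 / 0.09290304 = 109392.04 sqft ≈ 1.094e+05 sqft (4 s.f.).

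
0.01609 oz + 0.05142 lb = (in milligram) 1 oz = 0.028349523 kg, so 0.01609 oz = 0.01609 * 0.028349523 = 0.00045614383 kg. 1 lb = 0.45359237 kg, so 0.05142 lb = 0.05142 * 0.45359237 = 0.02332372 kg. Sum: 0.00045614383 + 0.02332372 = 0.023779863 kg. 1 milligram = 1e-06 kg, so 0.023779863 kg = 0.023779863 / 1e-06 = 23779.863 milligram ≈ 2.378e+04 milligram (4 s.f.). Final answer: 2.378e+04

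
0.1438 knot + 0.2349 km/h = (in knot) 1 knot = 0.51444444 m/s, so 0.1438 knot = 0.1438 * 0.51444444 = 0.073977111 m/s. 1 km/h = 0.27777778 m/s, so 0.2349 km/h = 0.2349 * 0.27777778 = 0.06525 m/s. Sum: 0.073977111 + 0.06525 = 0.13922711 m/s. 1 knot = 0.51444444 m/s, so 0.13922711 m/s = 0.13922711 / 0.51444444 = 0.27063585 knot ≈ 0.2706 knot (4 s.f.). Final answer: 0.2706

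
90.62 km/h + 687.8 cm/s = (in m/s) 32.05. Check: 1 km/h = 0.27777778 m/s, so 90.62 km/h = 90.62 * 0.27777778 = 25.172222 m/s. 1 cm/s = 0.01 m/s, so 687.8 cm/s = 687.8 * 0.01 = 6.878 m/s. Sum: 25.172222 + 6.878 = 32.050222 m/s. Result: 32.050222 m/s ≈ 32.05 m/s (4 s.f.).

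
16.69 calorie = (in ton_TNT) 1 calorie = 4.184 J, so 16.69 calorie = 16.69 * 4.184 = 69.83096 J. 1 ton_TNT = 4.184e+09 J, so 69.83096 J = 69.83096 / 4.184e+09 = 1.669e-08 ton_TNT. Final answer: 1.669e-08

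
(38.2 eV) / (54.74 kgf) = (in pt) 3.232e-17. Check: 1 eV = 1.6021766e-19 J, so 38.2 eV = 38.2 * 1.6021766e-19 = 6.1203147e-18 J. 1 kgf = 9.80665 N, so 54.74 kgf = 54.74 * 9.80665 = 536.81602 N. Combine: 6.1203147e-18 J / 536.81602 N = 1.140114e-20 m. 1 pt = 0.00035277778 m, so 1.140114e-20 m = 1.140114e-20 / 0.00035277778 = 3.2318193e-17 pt ≈ 3.232e-17 pt (4 s.f.).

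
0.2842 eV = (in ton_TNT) 1.088e-29. Check: 1 eV = 1.6021766e-19 J, so 0.2842 eV = 0.2842 * 1.6021766e-19 = 4.553386e-20 J. 1 ton_TNT = 4.184e+09 J, so 4.553386e-20 J = 4.553386e-20 / 4.184e+09 = 1.0882854e-29 ton_TNT ≈ 1.088e-29 ton_TNT (4 s.f.).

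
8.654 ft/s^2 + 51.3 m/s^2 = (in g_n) 1 ft/s^2 = 0.3048 m/s^2, so 8.654 ft/s^2 = 8.654 * 0.3048 = 2.6377392 m/s^2. 51.3 m/s^2 is already in m/s^2. Sum: 2.6377392 + 51.3 = 53.937739 m/s^2. 1 g_n = 9.80665 m/s^2, so 53.937739 m/s^2 = 53.937739 / 9.80665 = 5.5001187 g_n ≈ 5.5 g_n (4 s.f.). Final answer: 5.5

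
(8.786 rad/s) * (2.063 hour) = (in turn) 1.039e+04. Check: 8.786 rad/s is already in rad/s. 1 hour = 3600 s, so 2.063 hour = 2.063 * 3600 = 7426.8 s. Combine: 8.786 rad/s * 7426.8 s = 65251.865 rad. 1 turn = 6.2831853 rad, so 65251.865 rad = 65251.865 / 6.2831853 = 10385.157 turn ≈ 1.039e+04 turn (4 s.f.).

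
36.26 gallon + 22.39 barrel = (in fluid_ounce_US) 1.25e+05. Check: 1 gallon = 0.0037854118 m^3, so 36.26 gallon = 36.26 * 0.0037854118 = 0.13725903 m^3. 1 barrel = 0.15898729 m^3, so 22.39 barrel = 22.39 * 0.15898729 = 3.5597255 m^3. Sum: 0.13725903 + 3.5597255 = 3.6969846 m^3. 1 fluid_ounce_US = 2.957353e-05 m^3, so 3.6969846 m^3 = 3.6969846 / 2.957353e-05 = 125009.92 fluid_ounce_US ≈ 1.25e+05 fluid_ounce_US (4 s.f.).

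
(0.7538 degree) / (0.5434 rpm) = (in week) 3.823e-07. Check: 1 degree = 0.017453293 rad, so 0.7538 degree = 0.7538 * 0.017453293 = 0.013156292 rad. 1 rpm = 0.10471976 rad/s, so 0.5434 rpm = 0.5434 * 0.10471976 = 0.056904715 rad/s. Combine: 0.013156292 rad / 0.056904715 rad/s = 0.23119863 s. 1 week = 604800 s, so 0.23119863 s = 0.23119863 / 604800 = 3.8227286e-07 week ≈ 3.823e-07 week (4 s.f.).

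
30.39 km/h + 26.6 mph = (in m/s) 1 km/h = 0.27777778 m/s, so 30.39 km/h = 30.39 * 0.27777778 = 8.4416667 m/s. 1 mph = 0.44704 m/s, so 26.6 mph = 26.6 * 0.44704 = 11.891264 m/s. Sum: 8.4416667 + 11.891264 = 20.332931 m/s. Result: 20.332931 m/s ≈ 20.33 m/s (4 s.f.). Final answer: 20.33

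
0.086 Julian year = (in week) 1 Julian year = 31557600 s, so 0.086 Julian year = 0.086 * 31557600 = 2713953.6 s. 1 week = 604800 s, so 2713953.6 s = 2713953.6 / 604800 = 4.4873571 week ≈ 4.487 week (4 s.f.). Final answer: 4.487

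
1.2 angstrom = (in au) 1 angstrom = 1e-10 m, so 1.2 angstrom = 1.2 * 1e-10 = 1.2e-10 m. 1 au = 1.4959787e+11 m, so 1.2e-10 m = 1.2e-10 / 1.4959787e+11 = 8.0215045e-22 au ≈ 8.022e-22 au (4 s.f.). Final answer: 8.022e-22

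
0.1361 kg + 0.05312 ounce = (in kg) 0.1361 kg is already in kg. 1 ounce = 0.028349523 kg, so 0.05312 ounce = 0.05312 * 0.028349523 = 0.0015059267 kg. Sum: 0.1361 + 0.0015059267 = 0.13760593 kg. Result: 0.13760593 kg ≈ 0.1376 kg (4 s.f.). Final answer: 0.1376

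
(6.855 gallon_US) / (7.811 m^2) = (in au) 2.221e-14. Check: 1 gallon_US = 0.0037854118 m^3, so 6.855 gallon_US = 6.855 * 0.0037854118 = 0.025948998 m^3. 7.811 m^2 is already in m^2. Combine: 0.025948998 m^3 / 7.811 m^2 = 0.0033221096 m. 1 au = 1.4959787e+11 m, so 0.0033221096 m = 0.0033221096 / 1.4959787e+11 = 2.2206931e-14 au ≈ 2.221e-14 au (4 s.f.).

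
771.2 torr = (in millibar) 1 torr = 133.32237 Pa, so 771.2 torr = 771.2 * 133.32237 = 102818.21 Pa. 1 millibar = 100 Pa, so 102818.21 Pa = 102818.21 / 100 = 1028.1821 millibar ≈ 1028 millibar (4 s.f.). Final answer: 1028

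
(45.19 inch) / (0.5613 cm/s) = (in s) 1 inch = 0.0254 m, so 45.19 inch = 45.19 * 0.0254 = 1.147826 m. 1 cm/s = 0.01 m/s, so 0.5613 cm/s = 0.5613 * 0.01 = 0.005613 m/s. Combine: 1.147826 m / 0.005613 m/s = 204.49421 s. Result: 204.49421 s ≈ 204.5 s (4 s.f.). Final answer: 204.5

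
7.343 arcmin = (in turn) 1 arcmin = 0.00029088821 rad, so 7.343 arcmin = 7.343 * 0.00029088821 = 0.0021359921 rad. 1 turn = 6.2831853 rad, so 0.0021359921 rad = 0.0021359921 / 6.2831853 = 0.0003399537 turn ≈ 0.00034 turn (4 s.f.). Final answer: 0.00034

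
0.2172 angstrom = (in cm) 2.172e-09. Check: 1 angstrom = 1e-10 m, so 0.2172 angstrom = 0.2172 * 1e-10 = 2.172e-11 m. 1 cm = 0.01 m, so 2.172e-11 m = 2.172e-11 / 0.01 = 2.172e-09 cm.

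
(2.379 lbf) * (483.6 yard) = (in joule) 4680. Check: 1 lbf = 4.4482216 N, so 2.379 lbf = 2.379 * 4.4482216 = 10.582319 N. 1 yard = 0.9144 m, so 483.6 yard = 483.6 * 0.9144 = 442.20384 m. Combine: 10.582319 N * 442.20384 m = 4679.5422 J. 4679.5422 J = 4679.5422 joule ≈ 4680 joule (4 s.f.).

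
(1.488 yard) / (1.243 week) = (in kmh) 6.516e-06. Check: 1 yard = 0.9144 m, so 1.488 yard = 1.488 * 0.9144 = 1.3606272 m. 1 week = 604800 s, so 1.243 week = 1.243 * 604800 = 751766.4 s. Combine: 1.3606272 m / 751766.4 s = 1.8099069e-06 m/s. 1 kmh = 0.27777778 m/s, so 1.8099069e-06 m/s = 1.8099069e-06 / 0.27777778 = 6.5156649e-06 kmh ≈ 6.516e-06 kmh (4 s.f.).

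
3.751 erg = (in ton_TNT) 8.965e-17. Check: 1 erg = 1e-07 J, so 3.751 erg = 3.751 * 1e-07 = 3.751e-07 J. 1 ton_TNT = 4.184e+09 J, so 3.751e-07 J = 3.751e-07 / 4.184e+09 = 8.9651052e-17 ton_TNT ≈ 8.965e-17 ton_TNT (4 s.f.).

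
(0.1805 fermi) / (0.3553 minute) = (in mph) 1 fermi = 1e-15 m, so 0.1805 fermi = 0.1805 * 1e-15 = 1.805e-16 m. 1 minute = 60 s, so 0.3553 minute = 0.3553 * 60 = 21.318 s. Combine: 1.805e-16 m / 21.318 s = 8.4670232e-18 m/s. 1 mph = 0.44704 m/s, so 8.4670232e-18 m/s = 8.4670232e-18 / 0.44704 = 1.8940191e-17 mph ≈ 1.894e-17 mph (4 s.f.). Final answer: 1.894e-17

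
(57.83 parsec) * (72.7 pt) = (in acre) 1 parsec = 3.0856776e+16 m, so 57.83 parsec = 57.83 * 3.0856776e+16 = 1.7844473e+18 m. 1 pt = 0.00035277778 m, so 72.7 pt = 72.7 * 0.00035277778 = 0.025646944 m. Combine: 1.7844473e+18 m * 0.025646944 m = 4.5765622e+16 m^2. 1 acre = 4046.8564 m^2, so 4.5765622e+16 m^2 = 4.5765622e+16 / 4046.8564 = 1.1308931e+13 acre ≈ 1.131e+13 acre (4 s.f.). Final answer: 1.131e+13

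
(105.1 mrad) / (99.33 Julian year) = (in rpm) 3.202e-10. Check: 1 mrad = 0.001 rad, so 105.1 mrad = 105.1 * 0.001 = 0.1051 rad. 1 Julian year = 31557600 s, so 99.33 Julian year = 99.33 * 31557600 = 3.1346164e+09 s. Combine: 0.1051 rad / 3.1346164e+09 s = 3.3528823e-11 rad/s. 1 rpm = 0.10471976 rad/s, so 3.3528823e-11 rad/s = 3.3528823e-11 / 0.10471976 = 3.2017668e-10 rpm ≈ 3.202e-10 rpm (4 s.f.).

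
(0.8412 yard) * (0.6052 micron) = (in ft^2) 5.011e-06. Check: 1 yard = 0.9144 m, so 0.8412 yard = 0.8412 * 0.9144 = 0.76919328 m. 1 micron = 1e-06 m, so 0.6052 micron = 0.6052 * 1e-06 = 6.052e-07 m. Combine: 0.76919328 m * 6.052e-07 m = 4.6551577e-07 m^2. 1 ft^2 = 0.09290304 m^2, so 4.6551577e-07 m^2 = 4.6551577e-07 / 0.09290304 = 5.0107701e-06 ft^2 ≈ 5.011e-06 ft^2 (4 s.f.).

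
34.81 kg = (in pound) 1 pound = 0.45359237 kg, so 34.81 kg = 34.81 / 0.45359237 = 76.742913 pound ≈ 76.74 pound (4 s.f.). Final answer: 76.74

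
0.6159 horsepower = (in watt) 1 horsepower = 745.69987 W, so 0.6159 horsepower = 0.6159 * 745.69987 = 459.27655 W. 459.27655 W = 459.27655 watt ≈ 459.3 watt (4 s.f.). Final answer: 459.3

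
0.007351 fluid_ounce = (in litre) 1 fluid_ounce = 2.957353e-05 m^3, so 0.007351 fluid_ounce = 0.007351 * 2.957353e-05 = 2.1739502e-07 m^3. 1 litre = 0.001 m^3, so 2.1739502e-07 m^3 = 2.1739502e-07 / 0.001 = 0.00021739502 litre ≈ 0.0002174 litre (4 s.f.). Final answer: 0.0002174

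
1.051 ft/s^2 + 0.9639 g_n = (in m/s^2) 1 ft/s^2 = 0.3048 m/s^2, so 1.051 ft/s^2 = 1.051 * 0.3048 = 0.3203448 m/s^2. 1 g_n = 9.80665 m/s^2, so 0.9639 g_n = 0.9639 * 9.80665 = 9.4526299 m/s^2. Sum: 0.3203448 + 9.4526299 = 9.7729747 m/s^2. Result: 9.7729747 m/s^2 ≈ 9.773 m/s^2 (4 s.f.). Final answer: 9.773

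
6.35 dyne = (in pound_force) 1 dyne = 1e-05 N, so 6.35 dyne = 6.35 * 1e-05 = 6.35e-05 N. 1 pound_force = 4.4482216 N, so 6.35e-05 N = 6.35e-05 / 4.4482216 = 1.4275368e-05 pound_force ≈ 1.428e-05 pound_force (4 s.f.). Final answer: 1.428e-05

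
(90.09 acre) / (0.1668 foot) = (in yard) 1 acre = 4046.8564 m^2, so 90.09 acre = 90.09 * 4046.8564 = 364581.3 m^2. 1 foot = 0.3048 m, so 0.1668 foot = 0.1668 * 0.3048 = 0.05084064 m. Combine: 364581.3 m^2 / 0.05084064 m = 7171060.3 m. 1 yard = 0.9144 m, so 7171060.3 m = 7171060.3 / 0.9144 = 7842366.9 yard ≈ 7.842e+06 yard (4 s.f.). Final answer: 7.842e+06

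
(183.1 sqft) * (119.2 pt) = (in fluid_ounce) 1 sqft = 0.09290304 m^2, so 183.1 sqft = 183.1 * 0.09290304 = 17.010547 m^2. 1 pt = 0.00035277778 m, so 119.2 pt = 119.2 * 0.00035277778 = 0.042051111 m. Combine: 17.010547 m^2 * 0.042051111 m = 0.71531239 m^3. 1 fluid_ounce = 2.957353e-05 m^3, so 0.71531239 m^3 = 0.71531239 / 2.957353e-05 = 24187.589 fluid_ounce ≈ 2.419e+04 fluid_ounce (4 s.f.). Final answer: 2.419e+04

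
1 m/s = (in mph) 1 mph = 0.44704 m/s, so 1 m/s = 1 / 0.44704 = 2.2369363 mph ≈ 2.237 mph (4 s.f.). Final answer: 2.237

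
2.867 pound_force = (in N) 12.75. Check: 1 pound_force = 4.4482216 N, so 2.867 pound_force = 2.867 * 4.4482216 = 12.753051 N. Result: 12.753051 N ≈ 12.75 N (4 s.f.).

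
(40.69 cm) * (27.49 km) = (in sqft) 1.204e+05. Check: 1 cm = 0.01 m, so 40.69 cm = 40.69 * 0.01 = 0.4069 m. 1 km = 1000 m, so 27.49 km = 27.49 * 1000 = 27490 m. Combine: 0.4069 m * 27490 m = 11185.681 m^2. 1 sqft = 0.09290304 m^2, so 11185.681 m^2 = 11185.681 / 0.09290304 = 120401.67 sqft ≈ 1.204e+05 sqft (4 s.f.).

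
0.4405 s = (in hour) 1 hour = 3600 s, so 0.4405 s = 0.4405 / 3600 = 0.00012236111 hour ≈ 0.0001224 hour (4 s.f.). Final answer: 0.0001224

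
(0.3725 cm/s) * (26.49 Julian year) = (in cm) 3.114e+08. Check: 1 cm/s = 0.01 m/s, so 0.3725 cm/s = 0.3725 * 0.01 = 0.003725 m/s. 1 Julian year = 31557600 s, so 26.49 Julian year = 26.49 * 31557600 = 8.3596082e+08 s. Combine: 0.003725 m/s * 8.3596082e+08 s = 3113954.1 m. 1 cm = 0.01 m, so 3113954.1 m = 3113954.1 / 0.01 = 3.1139541e+08 cm ≈ 3.114e+08 cm (4 s.f.).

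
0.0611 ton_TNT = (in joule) 1 ton_TNT = 4.184e+09 J, so 0.0611 ton_TNT = 0.0611 * 4.184e+09 = 2.556424e+08 J. 2.556424e+08 J = 2.556424e+08 joule ≈ 2.556e+08 joule (4 s.f.). Final answer: 2.556e+08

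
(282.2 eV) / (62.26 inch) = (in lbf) 1 eV = 1.6021766e-19 J, so 282.2 eV = 282.2 * 1.6021766e-19 = 4.5213425e-17 J. 1 inch = 0.0254 m, so 62.26 inch = 62.26 * 0.0254 = 1.581404 m. Combine: 4.5213425e-17 J / 1.581404 m = 2.8590686e-17 N. 1 lbf = 4.4482216 N, so 2.8590686e-17 N = 2.8590686e-17 / 4.4482216 = 6.4274418e-18 lbf ≈ 6.427e-18 lbf (4 s.f.). Final answer: 6.427e-18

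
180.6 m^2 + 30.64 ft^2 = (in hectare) 0.01834. Check: 180.6 m^2 is already in m^2. 1 ft^2 = 0.09290304 m^2, so 30.64 ft^2 = 30.64 * 0.09290304 = 2.8465491 m^2. Sum: 180.6 + 2.8465491 = 183.44655 m^2. 1 hectare = 10000 m^2, so 183.44655 m^2 = 183.44655 / 10000 = 0.018344655 hectare ≈ 0.01834 hectare (4 s.f.).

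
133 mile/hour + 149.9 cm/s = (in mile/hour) 1 mile/hour = 0.44704 m/s, so 133 mile/hour = 133 * 0.44704 = 59.45632 m/s. 1 cm/s = 0.01 m/s, so 149.9 cm/s = 149.9 * 0.01 = 1.499 m/s. Sum: 59.45632 + 1.499 = 60.95532 m/s. 1 mile/hour = 0.44704 m/s, so 60.95532 m/s = 60.95532 / 0.44704 = 136.35317 mile/hour ≈ 136.4 mile/hour (4 s.f.). Final answer: 136.4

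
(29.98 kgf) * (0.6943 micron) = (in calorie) 1 kgf = 9.80665 N, so 29.98 kgf = 29.98 * 9.80665 = 294.00337 N. 1 micron = 1e-06 m, so 0.6943 micron = 0.6943 * 1e-06 = 6.943e-07 m. Combine: 294.00337 N * 6.943e-07 m = 0.00020412654 J. 1 calorie = 4.184 J, so 0.00020412654 J = 0.00020412654 / 4.184 = 4.8787413e-05 calorie ≈ 4.879e-05 calorie (4 s.f.). Final answer: 4.879e-05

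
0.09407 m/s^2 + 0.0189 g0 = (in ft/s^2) 0.09407 m/s^2 is already in m/s^2. 1 g0 = 9.80665 m/s^2, so 0.0189 g0 = 0.0189 * 9.80665 = 0.18534568 m/s^2. Sum: 0.09407 + 0.18534568 = 0.27941568 m/s^2. 1 ft/s^2 = 0.3048 m/s^2, so 0.27941568 m/s^2 = 0.27941568 / 0.3048 = 0.91671813 ft/s^2 ≈ 0.9167 ft/s^2 (4 s.f.). Final answer: 0.9167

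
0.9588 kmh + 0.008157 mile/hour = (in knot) 1 kmh = 0.27777778 m/s, so 0.9588 kmh = 0.9588 * 0.27777778 = 0.26633333 m/s. 1 mile/hour = 0.44704 m/s, so 0.008157 mile/hour = 0.008157 * 0.44704 = 0.0036465053 m/s. Sum: 0.26633333 + 0.0036465053 = 0.26997984 m/s. 1 knot = 0.51444444 m/s, so 0.26997984 m/s = 0.26997984 / 0.51444444 = 0.52479882 knot ≈ 0.5248 knot (4 s.f.). Final answer: 0.5248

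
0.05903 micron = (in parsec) 1 micron = 1e-06 m, so 0.05903 micron = 0.05903 * 1e-06 = 5.903e-08 m. 1 parsec = 3.0856776e+16 m, so 5.903e-08 m = 5.903e-08 / 3.0856776e+16 = 1.913032e-24 parsec ≈ 1.913e-24 parsec (4 s.f.). Final answer: 1.913e-24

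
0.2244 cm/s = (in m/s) 1 cm/s = 0.01 m/s, so 0.2244 cm/s = 0.2244 * 0.01 = 0.002244 m/s. Result: 0.002244 m/s. Final answer: 0.002244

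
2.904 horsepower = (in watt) 2166. Check: 1 horsepower = 745.69987 W, so 2.904 horsepower = 2.904 * 745.69987 = 2165.5124 W. 2165.5124 W = 2165.5124 watt ≈ 2166 watt (4 s.f.).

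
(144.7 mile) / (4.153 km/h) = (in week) 0.3338. Check: 1 mile = 1609.344 m, so 144.7 mile = 144.7 * 1609.344 = 232872.08 m. 1 km/h = 0.27777778 m/s, so 4.153 km/h = 4.153 * 0.27777778 = 1.1536111 m/s. Combine: 232872.08 m / 1.1536111 m/s = 201863.59 s. 1 week = 604800 s, so 201863.59 s = 201863.59 / 604800 = 0.33376916 week ≈ 0.3338 week (4 s.f.).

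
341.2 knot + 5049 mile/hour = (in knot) 1 knot = 0.51444444 m/s, so 341.2 knot = 341.2 * 0.51444444 = 175.52844 m/s. 1 mile/hour = 0.44704 m/s, so 5049 mile/hour = 5049 * 0.44704 = 2257.105 m/s. Sum: 175.52844 + 2257.105 = 2432.6334 m/s. 1 knot = 0.51444444 m/s, so 2432.6334 m/s = 2432.6334 / 0.51444444 = 4728.661 knot ≈ 4729 knot (4 s.f.). Final answer: 4729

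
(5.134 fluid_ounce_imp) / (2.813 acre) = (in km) 1.281e-11. Check: 1 fluid_ounce_imp = 2.8413063e-05 m^3, so 5.134 fluid_ounce_imp = 5.134 * 2.8413063e-05 = 0.00014587266 m^3. 1 acre = 4046.8564 m^2, so 2.813 acre = 2.813 * 4046.8564 = 11383.807 m^2. Combine: 0.00014587266 m^3 / 11383.807 m^2 = 1.2814049e-08 m. 1 km = 1000 m, so 1.2814049e-08 m = 1.2814049e-08 / 1000 = 1.2814049e-11 km ≈ 1.281e-11 km (4 s.f.).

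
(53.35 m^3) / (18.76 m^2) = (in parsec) 53.35 m^3 is already in m^3. 18.76 m^2 is already in m^2. Combine: 53.35 m^3 / 18.76 m^2 = 2.8438166 m. 1 parsec = 3.0856776e+16 m, so 2.8438166 m = 2.8438166 / 3.0856776e+16 = 9.216182e-17 parsec ≈ 9.216e-17 parsec (4 s.f.). Final answer: 9.216e-17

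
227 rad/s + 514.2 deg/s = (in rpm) 2253. Check: 227 rad/s is already in rad/s. 1 deg/s = 0.017453293 rad/s, so 514.2 deg/s = 514.2 * 0.017453293 = 8.974483 rad/s. Sum: 227 + 8.974483 = 235.97448 rad/s. 1 rpm = 0.10471976 rad/s, so 235.97448 rad/s = 235.97448 / 0.10471976 = 2253.3903 rpm ≈ 2253 rpm (4 s.f.).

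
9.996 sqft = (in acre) 1 sqft = 0.09290304 m^2, so 9.996 sqft = 9.996 * 0.09290304 = 0.92865879 m^2. 1 acre = 4046.8564 m^2, so 0.92865879 m^2 = 0.92865879 / 4046.8564 = 0.00022947658 acre ≈ 0.0002295 acre (4 s.f.). Final answer: 0.0002295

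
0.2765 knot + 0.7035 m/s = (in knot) 1 knot = 0.51444444 m/s, so 0.2765 knot = 0.2765 * 0.51444444 = 0.14224389 m/s. 0.7035 m/s is already in m/s. Sum: 0.14224389 + 0.7035 = 0.84574389 m/s. 1 knot = 0.51444444 m/s, so 0.84574389 m/s = 0.84574389 / 0.51444444 = 1.6439946 knot ≈ 1.644 knot (4 s.f.). Final answer: 1.644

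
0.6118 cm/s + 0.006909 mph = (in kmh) 1 cm/s = 0.01 m/s, so 0.6118 cm/s = 0.6118 * 0.01 = 0.006118 m/s. 1 mph = 0.44704 m/s, so 0.006909 mph = 0.006909 * 0.44704 = 0.0030885994 m/s. Sum: 0.006118 + 0.0030885994 = 0.0092065994 m/s. 1 kmh = 0.27777778 m/s, so 0.0092065994 m/s = 0.0092065994 / 0.27777778 = 0.033143758 kmh ≈ 0.03314 kmh (4 s.f.). Final answer: 0.03314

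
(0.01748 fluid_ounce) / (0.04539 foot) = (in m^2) 3.737e-05. Check: 1 fluid_ounce = 2.957353e-05 m^3, so 0.01748 fluid_ounce = 0.01748 * 2.957353e-05 = 5.169453e-07 m^3. 1 foot = 0.3048 m, so 0.04539 foot = 0.04539 * 0.3048 = 0.013834872 m. Combine: 5.169453e-07 m^3 / 0.013834872 m = 3.7365383e-05 m^2. Result: 3.7365383e-05 m^2 ≈ 3.737e-05 m^2 (4 s.f.).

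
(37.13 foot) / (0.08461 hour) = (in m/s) 1 foot = 0.3048 m, so 37.13 foot = 37.13 * 0.3048 = 11.317224 m. 1 hour = 3600 s, so 0.08461 hour = 0.08461 * 3600 = 304.596 s. Combine: 11.317224 m / 304.596 s = 0.037154867 m/s. Result: 0.037154867 m/s ≈ 0.03715 m/s (4 s.f.). Final answer: 0.03715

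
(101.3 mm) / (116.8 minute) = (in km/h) 1 mm = 0.001 m, so 101.3 mm = 101.3 * 0.001 = 0.1013 m. 1 minute = 60 s, so 116.8 minute = 116.8 * 60 = 7008 s. Combine: 0.1013 m / 7008 s = 1.4454909e-05 m/s. 1 km/h = 0.27777778 m/s, so 1.4454909e-05 m/s = 1.4454909e-05 / 0.27777778 = 5.2037671e-05 km/h ≈ 5.204e-05 km/h (4 s.f.). Final answer: 5.204e-05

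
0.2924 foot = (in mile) 1 foot = 0.3048 m, so 0.2924 foot = 0.2924 * 0.3048 = 0.08912352 m. 1 mile = 1609.344 m, so 0.08912352 m = 0.08912352 / 1609.344 = 5.5378788e-05 mile ≈ 5.538e-05 mile (4 s.f.). Final answer: 5.538e-05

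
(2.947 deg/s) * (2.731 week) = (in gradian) 5.408e+06. Check: 1 deg/s = 0.017453293 rad/s, so 2.947 deg/s = 2.947 * 0.017453293 = 0.051434853 rad/s. 1 week = 604800 s, so 2.731 week = 2.731 * 604800 = 1651708.8 s. Combine: 0.051434853 rad/s * 1651708.8 s = 84955.399 rad. 1 gradian = 0.015707963 rad, so 84955.399 rad = 84955.399 / 0.015707963 = 5408428.7 gradian ≈ 5.408e+06 gradian (4 s.f.).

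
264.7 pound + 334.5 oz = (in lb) 1 pound = 0.45359237 kg, so 264.7 pound = 264.7 * 0.45359237 = 120.0659 kg. 1 oz = 0.028349523 kg, so 334.5 oz = 334.5 * 0.028349523 = 9.4829155 kg. Sum: 120.0659 + 9.4829155 = 129.54882 kg. 1 lb = 0.45359237 kg, so 129.54882 kg = 129.54882 / 0.45359237 = 285.60625 lb ≈ 285.6 lb (4 s.f.). Final answer: 285.6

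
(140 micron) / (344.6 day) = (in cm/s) 1 micron = 1e-06 m, so 140 micron = 140 * 1e-06 = 0.00014 m. 1 day = 86400 s, so 344.6 day = 344.6 * 86400 = 29773440 s. Combine: 0.00014 m / 29773440 s = 4.7021775e-12 m/s. 1 cm/s = 0.01 m/s, so 4.7021775e-12 m/s = 4.7021775e-12 / 0.01 = 4.7021775e-10 cm/s ≈ 4.702e-10 cm/s (4 s.f.). Final answer: 4.702e-10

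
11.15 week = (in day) 1 week = 604800 s, so 11.15 week = 11.15 * 604800 = 6743520 s. 1 day = 86400 s, so 6743520 s = 6743520 / 86400 = 78.05 day. Final answer: 78.05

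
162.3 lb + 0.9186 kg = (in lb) 1 lb = 0.45359237 kg, so 162.3 lb = 162.3 * 0.45359237 = 73.618042 kg. 0.9186 kg is already in kg. Sum: 73.618042 + 0.9186 = 74.536642 kg. 1 lb = 0.45359237 kg, so 74.536642 kg = 74.536642 / 0.45359237 = 164.32517 lb ≈ 164.3 lb (4 s.f.). Final answer: 164.3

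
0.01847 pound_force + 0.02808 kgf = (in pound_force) 0.08038. Check: 1 pound_force = 4.4482216 N, so 0.01847 pound_force = 0.01847 * 4.4482216 = 0.082158653 N. 1 kgf = 9.80665 N, so 0.02808 kgf = 0.02808 * 9.80665 = 0.27537073 N. Sum: 0.082158653 + 0.27537073 = 0.35752939 N. 1 pound_force = 4.4482216 N, so 0.35752939 N = 0.35752939 / 4.4482216 = 0.080375803 pound_force ≈ 0.08038 pound_force (4 s.f.).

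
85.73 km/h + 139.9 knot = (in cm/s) 9578. Check: 1 km/h = 0.27777778 m/s, so 85.73 km/h = 85.73 * 0.27777778 = 23.813889 m/s. 1 knot = 0.51444444 m/s, so 139.9 knot = 139.9 * 0.51444444 = 71.970778 m/s. Sum: 23.813889 + 71.970778 = 95.784667 m/s. 1 cm/s = 0.01 m/s, so 95.784667 m/s = 95.784667 / 0.01 = 9578.4667 cm/s ≈ 9578 cm/s (4 s.f.).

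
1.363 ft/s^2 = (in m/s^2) 0.4154. Check: 1 ft/s^2 = 0.3048 m/s^2, so 1.363 ft/s^2 = 1.363 * 0.3048 = 0.4154424 m/s^2. Result: 0.4154424 m/s^2 ≈ 0.4154 m/s^2 (4 s.f.).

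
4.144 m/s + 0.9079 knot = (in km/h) 16.6. Check: 4.144 m/s is already in m/s. 1 knot = 0.51444444 m/s, so 0.9079 knot = 0.9079 * 0.51444444 = 0.46706411 m/s. Sum: 4.144 + 0.46706411 = 4.6110641 m/s. 1 km/h = 0.27777778 m/s, so 4.6110641 m/s = 4.6110641 / 0.27777778 = 16.599831 km/h ≈ 16.6 km/h (4 s.f.).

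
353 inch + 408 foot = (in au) 8.912e-10. Check: 1 inch = 0.0254 m, so 353 inch = 353 * 0.0254 = 8.9662 m. 1 foot = 0.3048 m, so 408 foot = 408 * 0.3048 = 124.3584 m. Sum: 8.9662 + 124.3584 = 133.3246 m. 1 au = 1.4959787e+11 m, so 133.3246 m = 133.3246 / 1.4959787e+11 = 8.912199e-10 au ≈ 8.912e-10 au (4 s.f.).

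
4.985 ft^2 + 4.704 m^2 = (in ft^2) 1 ft^2 = 0.09290304 m^2, so 4.985 ft^2 = 4.985 * 0.09290304 = 0.46312165 m^2. 4.704 m^2 is already in m^2. Sum: 0.46312165 + 4.704 = 5.1671217 m^2. 1 ft^2 = 0.09290304 m^2, so 5.1671217 m^2 = 5.1671217 / 0.09290304 = 55.618435 ft^2 ≈ 55.62 ft^2 (4 s.f.). Final answer: 55.62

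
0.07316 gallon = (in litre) 1 gallon = 0.0037854118 m^3, so 0.07316 gallon = 0.07316 * 0.0037854118 = 0.00027694073 m^3. 1 litre = 0.001 m^3, so 0.00027694073 m^3 = 0.00027694073 / 0.001 = 0.27694073 litre ≈ 0.2769 litre (4 s.f.). Final answer: 0.2769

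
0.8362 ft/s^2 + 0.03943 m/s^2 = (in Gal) 1 ft/s^2 = 0.3048 m/s^2, so 0.8362 ft/s^2 = 0.8362 * 0.3048 = 0.25487376 m/s^2. 0.03943 m/s^2 is already in m/s^2. Sum: 0.25487376 + 0.03943 = 0.29430376 m/s^2. 1 Gal = 0.01 m/s^2, so 0.29430376 m/s^2 = 0.29430376 / 0.01 = 29.430376 Gal ≈ 29.43 Gal (4 s.f.). Final answer: 29.43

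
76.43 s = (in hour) 0.02123. Check: 1 hour = 3600 s, so 76.43 s = 76.43 / 3600 = 0.021230556 hour ≈ 0.02123 hour (4 s.f.).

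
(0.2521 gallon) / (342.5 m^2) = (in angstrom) 1 gallon = 0.0037854118 m^3, so 0.2521 gallon = 0.2521 * 0.0037854118 = 0.00095430231 m^3. 342.5 m^2 is already in m^2. Combine: 0.00095430231 m^3 / 342.5 m^2 = 2.7862841e-06 m. 1 angstrom = 1e-10 m, so 2.7862841e-06 m = 2.7862841e-06 / 1e-10 = 27862.841 angstrom ≈ 2.786e+04 angstrom (4 s.f.). Final answer: 2.786e+04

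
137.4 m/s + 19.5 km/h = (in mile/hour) 319.5. Check: 137.4 m/s is already in m/s. 1 km/h = 0.27777778 m/s, so 19.5 km/h = 19.5 * 0.27777778 = 5.4166667 m/s. Sum: 137.4 + 5.4166667 = 142.81667 m/s. 1 mile/hour = 0.44704 m/s, so 142.81667 m/s = 142.81667 / 0.44704 = 319.47178 mile/hour ≈ 319.5 mile/hour (4 s.f.).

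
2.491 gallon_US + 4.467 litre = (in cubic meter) 0.0139. Check: 1 gallon_US = 0.0037854118 m^3, so 2.491 gallon_US = 2.491 * 0.0037854118 = 0.0094294608 m^3. 1 litre = 0.001 m^3, so 4.467 litre = 4.467 * 0.001 = 0.004467 m^3. Sum: 0.0094294608 + 0.004467 = 0.013896461 m^3. 0.013896461 m^3 = 0.013896461 cubic meter ≈ 0.0139 cubic meter (4 s.f.).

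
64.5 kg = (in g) 6.45e+04. Check: 1 g = 0.001 kg, so 64.5 kg = 64.5 / 0.001 = 64500 g ≈ 6.45e+04 g (4 s.f.).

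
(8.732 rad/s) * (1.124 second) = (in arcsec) 2.024e+06. Check: 8.732 rad/s is already in rad/s. 1.124 second = 1.124 s. Combine: 8.732 rad/s * 1.124 s = 9.814768 rad. 1 arcsec = 4.8481368e-06 rad, so 9.814768 rad = 9.814768 / 4.8481368e-06 = 2024441.2 arcsec ≈ 2.024e+06 arcsec (4 s.f.).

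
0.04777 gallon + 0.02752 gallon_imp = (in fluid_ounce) 10.34. Check: 1 gallon = 0.0037854118 m^3, so 0.04777 gallon = 0.04777 * 0.0037854118 = 0.00018082912 m^3. 1 gallon_imp = 0.00454609 m^3, so 0.02752 gallon_imp = 0.02752 * 0.00454609 = 0.0001251084 m^3. Sum: 0.00018082912 + 0.0001251084 = 0.00030593752 m^3. 1 fluid_ounce = 2.957353e-05 m^3, so 0.00030593752 m^3 = 0.00030593752 / 2.957353e-05 = 10.344978 fluid_ounce ≈ 10.34 fluid_ounce (4 s.f.).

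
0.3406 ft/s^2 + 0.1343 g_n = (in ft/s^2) 4.662. Check: 1 ft/s^2 = 0.3048 m/s^2, so 0.3406 ft/s^2 = 0.3406 * 0.3048 = 0.10381488 m/s^2. 1 g_n = 9.80665 m/s^2, so 0.1343 g_n = 0.1343 * 9.80665 = 1.3170331 m/s^2. Sum: 0.10381488 + 1.3170331 = 1.420848 m/s^2. 1 ft/s^2 = 0.3048 m/s^2, so 1.420848 m/s^2 = 1.420848 / 0.3048 = 4.6615747 ft/s^2 ≈ 4.662 ft/s^2 (4 s.f.).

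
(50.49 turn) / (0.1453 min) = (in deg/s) 2085. Check: 1 turn = 6.2831853 rad, so 50.49 turn = 50.49 * 6.2831853 = 317.23803 rad. 1 min = 60 s, so 0.1453 min = 0.1453 * 60 = 8.718 s. Combine: 317.23803 rad / 8.718 s = 36.388854 rad/s. 1 deg/s = 0.017453293 rad/s, so 36.388854 rad/s = 36.388854 / 0.017453293 = 2084.9277 deg/s ≈ 2085 deg/s (4 s.f.).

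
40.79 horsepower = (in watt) 1 horsepower = 745.69987 W, so 40.79 horsepower = 40.79 * 745.69987 = 30417.098 W. 30417.098 W = 30417.098 watt ≈ 3.042e+04 watt (4 s.f.). Final answer: 3.042e+04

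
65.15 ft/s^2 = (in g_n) 1 ft/s^2 = 0.3048 m/s^2, so 65.15 ft/s^2 = 65.15 * 0.3048 = 19.85772 m/s^2. 1 g_n = 9.80665 m/s^2, so 19.85772 m/s^2 = 19.85772 / 9.80665 = 2.0249239 g_n ≈ 2.025 g_n (4 s.f.). Final answer: 2.025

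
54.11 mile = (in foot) 1 mile = 1609.344 m, so 54.11 mile = 54.11 * 1609.344 = 87081.604 m. 1 foot = 0.3048 m, so 87081.604 m = 87081.604 / 0.3048 = 285700.8 foot ≈ 2.857e+05 foot (4 s.f.). Final answer: 2.857e+05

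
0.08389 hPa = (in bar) 8.389e-05. Check: 1 hPa = 100 Pa, so 0.08389 hPa = 0.08389 * 100 = 8.389 Pa. 1 bar = 100000 Pa, so 8.389 Pa = 8.389 / 100000 = 8.389e-05 bar.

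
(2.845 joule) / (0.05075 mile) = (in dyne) 2.845 joule = 2.845 J. 1 mile = 1609.344 m, so 0.05075 mile = 0.05075 * 1609.344 = 81.674208 m. Combine: 2.845 J / 81.674208 m = 0.034833518 N. 1 dyne = 1e-05 N, so 0.034833518 N = 0.034833518 / 1e-05 = 3483.3518 dyne ≈ 3483 dyne (4 s.f.). Final answer: 3483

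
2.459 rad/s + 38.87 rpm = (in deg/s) 2.459 rad/s is already in rad/s. 1 rpm = 0.10471976 rad/s, so 38.87 rpm = 38.87 * 0.10471976 = 4.0704569 rad/s. Sum: 2.459 + 4.0704569 = 6.5294569 rad/s. 1 deg/s = 0.017453293 rad/s, so 6.5294569 rad/s = 6.5294569 / 0.017453293 = 374.11032 deg/s ≈ 374.1 deg/s (4 s.f.). Final answer: 374.1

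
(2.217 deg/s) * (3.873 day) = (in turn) 1 deg/s = 0.017453293 rad/s, so 2.217 deg/s = 2.217 * 0.017453293 = 0.03869395 rad/s. 1 day = 86400 s, so 3.873 day = 3.873 * 86400 = 334627.2 s. Combine: 0.03869395 rad/s * 334627.2 s = 12948.048 rad. 1 turn = 6.2831853 rad, so 12948.048 rad = 12948.048 / 6.2831853 = 2060.7458 turn ≈ 2061 turn (4 s.f.). Final answer: 2061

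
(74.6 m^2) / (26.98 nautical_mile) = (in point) 4.232. Check: 74.6 m^2 is already in m^2. 1 nautical_mile = 1852 m, so 26.98 nautical_mile = 26.98 * 1852 = 49966.96 m. Combine: 74.6 m^2 / 49966.96 m = 0.0014929866 m. 1 point = 0.00035277778 m, so 0.0014929866 m = 0.0014929866 / 0.00035277778 = 4.2320879 point ≈ 4.232 point (4 s.f.).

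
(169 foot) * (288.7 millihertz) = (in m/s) 14.87. Check: 1 foot = 0.3048 m, so 169 foot = 169 * 0.3048 = 51.5112 m. 1 millihertz = 0.001 Hz, so 288.7 millihertz = 288.7 * 0.001 = 0.2887 Hz. Combine: 51.5112 m * 0.2887 Hz = 14.871283 m/s. Result: 14.871283 m/s ≈ 14.87 m/s (4 s.f.).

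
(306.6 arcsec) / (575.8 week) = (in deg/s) 2.446e-10. Check: 1 arcsec = 4.8481368e-06 rad, so 306.6 arcsec = 306.6 * 4.8481368e-06 = 0.0014864387 rad. 1 week = 604800 s, so 575.8 week = 575.8 * 604800 = 3.4824384e+08 s. Combine: 0.0014864387 rad / 3.4824384e+08 s = 4.2683849e-12 rad/s. 1 deg/s = 0.017453293 rad/s, so 4.2683849e-12 rad/s = 4.2683849e-12 / 0.017453293 = 2.4456044e-10 deg/s ≈ 2.446e-10 deg/s (4 s.f.).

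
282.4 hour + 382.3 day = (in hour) 1 hour = 3600 s, so 282.4 hour = 282.4 * 3600 = 1016640 s. 1 day = 86400 s, so 382.3 day = 382.3 * 86400 = 33030720 s. Sum: 1016640 + 33030720 = 34047360 s. 1 hour = 3600 s, so 34047360 s = 34047360 / 3600 = 9457.6 hour ≈ 9458 hour (4 s.f.). Final answer: 9458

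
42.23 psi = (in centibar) 1 psi = 6894.7573 Pa, so 42.23 psi = 42.23 * 6894.7573 = 291165.6 Pa. 1 centibar = 1000 Pa, so 291165.6 Pa = 291165.6 / 1000 = 291.1656 centibar ≈ 291.2 centibar (4 s.f.). Final answer: 291.2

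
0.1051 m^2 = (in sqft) 1.131. Check: 1 sqft = 0.09290304 m^2, so 0.1051 m^2 = 0.1051 / 0.09290304 = 1.131287 sqft ≈ 1.131 sqft (4 s.f.).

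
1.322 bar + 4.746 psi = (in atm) 1 bar = 100000 Pa, so 1.322 bar = 1.322 * 100000 = 132200 Pa. 1 psi = 6894.7573 Pa, so 4.746 psi = 4.746 * 6894.7573 = 32722.518 Pa. Sum: 132200 + 32722.518 = 164922.52 Pa. 1 atm = 101325 Pa, so 164922.52 Pa = 164922.52 / 101325 = 1.6276587 atm ≈ 1.628 atm (4 s.f.). Final answer: 1.628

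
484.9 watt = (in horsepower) 484.9 watt = 484.9 W. 1 horsepower = 745.69987 W, so 484.9 W = 484.9 / 745.69987 = 0.65026161 horsepower ≈ 0.6503 horsepower (4 s.f.). Final answer: 0.6503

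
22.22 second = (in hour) 22.22 second = 22.22 s. 1 hour = 3600 s, so 22.22 s = 22.22 / 3600 = 0.0061722222 hour ≈ 0.006172 hour (4 s.f.). Final answer: 0.006172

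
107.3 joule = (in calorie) 25.65. Check: 107.3 joule = 107.3 J. 1 calorie = 4.184 J, so 107.3 J = 107.3 / 4.184 = 25.645315 calorie ≈ 25.65 calorie (4 s.f.).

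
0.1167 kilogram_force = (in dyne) 1 kilogram_force = 9.80665 N, so 0.1167 kilogram_force = 0.1167 * 9.80665 = 1.1444361 N. 1 dyne = 1e-05 N, so 1.1444361 N = 1.1444361 / 1e-05 = 114443.61 dyne ≈ 1.144e+05 dyne (4 s.f.). Final answer: 1.144e+05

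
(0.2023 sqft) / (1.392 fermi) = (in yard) 1 sqft = 0.09290304 m^2, so 0.2023 sqft = 0.2023 * 0.09290304 = 0.018794285 m^2. 1 fermi = 1e-15 m, so 1.392 fermi = 1.392 * 1e-15 = 1.392e-15 m. Combine: 0.018794285 m^2 / 1.392e-15 m = 1.3501642e+13 m. 1 yard = 0.9144 m, so 1.3501642e+13 m = 1.3501642e+13 / 0.9144 = 1.4765575e+13 yard ≈ 1.477e+13 yard (4 s.f.). Final answer: 1.477e+13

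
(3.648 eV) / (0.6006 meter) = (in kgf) 9.923e-20. Check: 1 eV = 1.6021766e-19 J, so 3.648 eV = 3.648 * 1.6021766e-19 = 5.8447404e-19 J. 0.6006 meter = 0.6006 m. Combine: 5.8447404e-19 J / 0.6006 m = 9.7315024e-19 N. 1 kgf = 9.80665 N, so 9.7315024e-19 N = 9.7315024e-19 / 9.80665 = 9.9233708e-20 kgf ≈ 9.923e-20 kgf (4 s.f.).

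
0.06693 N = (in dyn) 6693. Check: 1 dyn = 1e-05 N, so 0.06693 N = 0.06693 / 1e-05 = 6693 dyn.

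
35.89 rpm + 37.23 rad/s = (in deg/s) 2348. Check: 1 rpm = 0.10471976 rad/s, so 35.89 rpm = 35.89 * 0.10471976 = 3.758392 rad/s. 37.23 rad/s is already in rad/s. Sum: 3.758392 + 37.23 = 40.988392 rad/s. 1 deg/s = 0.017453293 rad/s, so 40.988392 rad/s = 40.988392 / 0.017453293 = 2348.4619 deg/s ≈ 2348 deg/s (4 s.f.).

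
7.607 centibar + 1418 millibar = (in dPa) 1 centibar = 1000 Pa, so 7.607 centibar = 7.607 * 1000 = 7607 Pa. 1 millibar = 100 Pa, so 1418 millibar = 1418 * 100 = 141800 Pa. Sum: 7607 + 141800 = 149407 Pa. 1 dPa = 0.1 Pa, so 149407 Pa = 149407 / 0.1 = 1494070 dPa ≈ 1.494e+06 dPa (4 s.f.). Final answer: 1.494e+06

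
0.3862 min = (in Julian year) 7.343e-07. Check: 1 min = 60 s, so 0.3862 min = 0.3862 * 60 = 23.172 s. 1 Julian year = 31557600 s, so 23.172 s = 23.172 / 31557600 = 7.3427637e-07 Julian year ≈ 7.343e-07 Julian year (4 s.f.).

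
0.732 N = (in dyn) 7.32e+04. Check: 1 dyn = 1e-05 N, so 0.732 N = 0.732 / 1e-05 = 73200 dyn ≈ 7.32e+04 dyn (4 s.f.).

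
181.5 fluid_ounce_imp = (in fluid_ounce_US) 1 fluid_ounce_imp = 2.8413063e-05 m^3, so 181.5 fluid_ounce_imp = 181.5 * 2.8413063e-05 = 0.0051569708 m^3. 1 fluid_ounce_US = 2.957353e-05 m^3, so 0.0051569708 m^3 = 0.0051569708 / 2.957353e-05 = 174.37793 fluid_ounce_US ≈ 174.4 fluid_ounce_US (4 s.f.). Final answer: 174.4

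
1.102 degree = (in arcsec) 3967. Check: 1 degree = 0.017453293 rad, so 1.102 degree = 1.102 * 0.017453293 = 0.019233528 rad. 1 arcsec = 4.8481368e-06 rad, so 0.019233528 rad = 0.019233528 / 4.8481368e-06 = 3967.2 arcsec ≈ 3967 arcsec (4 s.f.).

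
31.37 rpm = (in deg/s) 188.2. Check: 1 rpm = 0.10471976 rad/s, so 31.37 rpm = 31.37 * 0.10471976 = 3.2850587 rad/s. 1 deg/s = 0.017453293 rad/s, so 3.2850587 rad/s = 3.2850587 / 0.017453293 = 188.22 deg/s ≈ 188.2 deg/s (4 s.f.).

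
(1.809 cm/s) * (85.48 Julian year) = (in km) 1 cm/s = 0.01 m/s, so 1.809 cm/s = 1.809 * 0.01 = 0.01809 m/s. 1 Julian year = 31557600 s, so 85.48 Julian year = 85.48 * 31557600 = 2.6975436e+09 s. Combine: 0.01809 m/s * 2.6975436e+09 s = 48798565 m. 1 km = 1000 m, so 48798565 m = 48798565 / 1000 = 48798.565 km ≈ 4.88e+04 km (4 s.f.). Final answer: 4.88e+04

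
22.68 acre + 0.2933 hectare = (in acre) 1 acre = 4046.8564 m^2, so 22.68 acre = 22.68 * 4046.8564 = 91782.704 m^2. 1 hectare = 10000 m^2, so 0.2933 hectare = 0.2933 * 10000 = 2933 m^2. Sum: 91782.704 + 2933 = 94715.704 m^2. 1 acre = 4046.8564 m^2, so 94715.704 m^2 = 94715.704 / 4046.8564 = 23.40476 acre ≈ 23.4 acre (4 s.f.). Final answer: 23.4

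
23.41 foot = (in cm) 713.5. Check: 1 foot = 0.3048 m, so 23.41 foot = 23.41 * 0.3048 = 7.135368 m. 1 cm = 0.01 m, so 7.135368 m = 7.135368 / 0.01 = 713.5368 cm ≈ 713.5 cm (4 s.f.).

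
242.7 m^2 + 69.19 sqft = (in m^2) 249.1. Check: 242.7 m^2 is already in m^2. 1 sqft = 0.09290304 m^2, so 69.19 sqft = 69.19 * 0.09290304 = 6.4279613 m^2. Sum: 242.7 + 6.4279613 = 249.12796 m^2. Result: 249.12796 m^2 ≈ 249.1 m^2 (4 s.f.).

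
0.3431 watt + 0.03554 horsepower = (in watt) 0.3431 watt = 0.3431 W. 1 horsepower = 745.69987 W, so 0.03554 horsepower = 0.03554 * 745.69987 = 26.502173 W. Sum: 0.3431 + 26.502173 = 26.845273 W. 26.845273 W = 26.845273 watt ≈ 26.85 watt (4 s.f.). Final answer: 26.85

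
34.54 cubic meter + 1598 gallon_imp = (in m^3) 34.54 cubic meter = 34.54 m^3. 1 gallon_imp = 0.00454609 m^3, so 1598 gallon_imp = 1598 * 0.00454609 = 7.2646518 m^3. Sum: 34.54 + 7.2646518 = 41.804652 m^3. Result: 41.804652 m^3 ≈ 41.8 m^3 (4 s.f.). Final answer: 41.8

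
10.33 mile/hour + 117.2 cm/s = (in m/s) 5.79. Check: 1 mile/hour = 0.44704 m/s, so 10.33 mile/hour = 10.33 * 0.44704 = 4.6179232 m/s. 1 cm/s = 0.01 m/s, so 117.2 cm/s = 117.2 * 0.01 = 1.172 m/s. Sum: 4.6179232 + 1.172 = 5.7899232 m/s. Result: 5.7899232 m/s ≈ 5.79 m/s (4 s.f.).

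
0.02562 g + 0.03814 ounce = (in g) 1 g = 0.001 kg, so 0.02562 g = 0.02562 * 0.001 = 2.562e-05 kg. 1 ounce = 0.028349523 kg, so 0.03814 ounce = 0.03814 * 0.028349523 = 0.0010812508 kg. Sum: 2.562e-05 + 0.0010812508 = 0.0011068708 kg. 1 g = 0.001 kg, so 0.0011068708 kg = 0.0011068708 / 0.001 = 1.1068708 g ≈ 1.107 g (4 s.f.). Final answer: 1.107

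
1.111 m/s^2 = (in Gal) 111.1. Check: 1 Gal = 0.01 m/s^2, so 1.111 m/s^2 = 1.111 / 0.01 = 111.1 Gal.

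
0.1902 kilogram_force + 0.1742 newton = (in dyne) 2.039e+05. Check: 1 kilogram_force = 9.80665 N, so 0.1902 kilogram_force = 0.1902 * 9.80665 = 1.8652248 N. 0.1742 newton = 0.1742 N. Sum: 1.8652248 + 0.1742 = 2.0394248 N. 1 dyne = 1e-05 N, so 2.0394248 N = 2.0394248 / 1e-05 = 203942.48 dyne ≈ 2.039e+05 dyne (4 s.f.).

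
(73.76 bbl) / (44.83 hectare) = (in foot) 8.582e-05. Check: 1 bbl = 0.15898729 m^3, so 73.76 bbl = 73.76 * 0.15898729 = 11.726903 m^3. 1 hectare = 10000 m^2, so 44.83 hectare = 44.83 * 10000 = 448300 m^2. Combine: 11.726903 m^3 / 448300 m^2 = 2.6158606e-05 m. 1 foot = 0.3048 m, so 2.6158606e-05 m = 2.6158606e-05 / 0.3048 = 8.5822197e-05 foot ≈ 8.582e-05 foot (4 s.f.).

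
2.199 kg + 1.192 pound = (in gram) 2740. Check: 2.199 kg is already in kg. 1 pound = 0.45359237 kg, so 1.192 pound = 1.192 * 0.45359237 = 0.54068211 kg. Sum: 2.199 + 0.54068211 = 2.7396821 kg. 1 gram = 0.001 kg, so 2.7396821 kg = 2.7396821 / 0.001 = 2739.6821 gram ≈ 2740 gram (4 s.f.).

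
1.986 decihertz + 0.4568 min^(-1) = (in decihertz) 1 decihertz = 0.1 Hz, so 1.986 decihertz = 1.986 * 0.1 = 0.1986 Hz. 1 min^(-1) = 0.016666667 Hz, so 0.4568 min^(-1) = 0.4568 * 0.016666667 = 0.0076133333 Hz. Sum: 0.1986 + 0.0076133333 = 0.20621333 Hz. 1 decihertz = 0.1 Hz, so 0.20621333 Hz = 0.20621333 / 0.1 = 2.0621333 decihertz ≈ 2.062 decihertz (4 s.f.). Final answer: 2.062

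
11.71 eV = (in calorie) 1 eV = 1.6021766e-19 J, so 11.71 eV = 11.71 * 1.6021766e-19 = 1.8761488e-18 J. 1 calorie = 4.184 J, so 1.8761488e-18 J = 1.8761488e-18 / 4.184 = 4.4841033e-19 calorie ≈ 4.484e-19 calorie (4 s.f.). Final answer: 4.484e-19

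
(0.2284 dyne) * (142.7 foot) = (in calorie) 2.374e-05. Check: 1 dyne = 1e-05 N, so 0.2284 dyne = 0.2284 * 1e-05 = 2.284e-06 N. 1 foot = 0.3048 m, so 142.7 foot = 142.7 * 0.3048 = 43.49496 m. Combine: 2.284e-06 N * 43.49496 m = 9.9342489e-05 J. 1 calorie = 4.184 J, so 9.9342489e-05 J = 9.9342489e-05 / 4.184 = 2.3743425e-05 calorie ≈ 2.374e-05 calorie (4 s.f.).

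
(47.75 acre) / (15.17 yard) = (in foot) 4.57e+04. Check: 1 acre = 4046.8564 m^2, so 47.75 acre = 47.75 * 4046.8564 = 193237.39 m^2. 1 yard = 0.9144 m, so 15.17 yard = 15.17 * 0.9144 = 13.871448 m. Combine: 193237.39 m^2 / 13.871448 m = 13930.586 m. 1 foot = 0.3048 m, so 13930.586 m = 13930.586 / 0.3048 = 45704.021 foot ≈ 4.57e+04 foot (4 s.f.).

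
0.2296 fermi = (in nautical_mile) 1.24e-19. Check: 1 fermi = 1e-15 m, so 0.2296 fermi = 0.2296 * 1e-15 = 2.296e-16 m. 1 nautical_mile = 1852 m, so 2.296e-16 m = 2.296e-16 / 1852 = 1.2397408e-19 nautical_mile ≈ 1.24e-19 nautical_mile (4 s.f.).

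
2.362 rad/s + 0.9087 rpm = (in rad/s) 2.362 rad/s is already in rad/s. 1 rpm = 0.10471976 rad/s, so 0.9087 rpm = 0.9087 * 0.10471976 = 0.095158841 rad/s. Sum: 2.362 + 0.095158841 = 2.4571588 rad/s. Result: 2.4571588 rad/s ≈ 2.457 rad/s (4 s.f.). Final answer: 2.457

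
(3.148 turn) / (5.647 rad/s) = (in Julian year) 1 turn = 6.2831853 rad, so 3.148 turn = 3.148 * 6.2831853 = 19.779467 rad. 5.647 rad/s is already in rad/s. Combine: 19.779467 rad / 5.647 rad/s = 3.5026505 s. 1 Julian year = 31557600 s, so 3.5026505 s = 3.5026505 / 31557600 = 1.109923e-07 Julian year ≈ 1.11e-07 Julian year (4 s.f.). Final answer: 1.11e-07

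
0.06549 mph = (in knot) 0.05691. Check: 1 mph = 0.44704 m/s, so 0.06549 mph = 0.06549 * 0.44704 = 0.02927665 m/s. 1 knot = 0.51444444 m/s, so 0.02927665 m/s = 0.02927665 / 0.51444444 = 0.056909254 knot ≈ 0.05691 knot (4 s.f.).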